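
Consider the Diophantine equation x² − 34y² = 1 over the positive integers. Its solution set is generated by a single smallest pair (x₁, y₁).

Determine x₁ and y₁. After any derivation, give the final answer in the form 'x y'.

35 6

√34 → a₀=5, period (1,4,1,10); ℓ=4 even so k=3
step 0: (5, 1)  from 5·(1,0) + (0,1)
…
step 2: (29, 5)  from 4·(6,1) + (5,1)
step 3: (35, 6)  from 1·(29,5) + (6,1)
(x₁, y₁) = (35, 6);  35² − 34·6² = 1 ✓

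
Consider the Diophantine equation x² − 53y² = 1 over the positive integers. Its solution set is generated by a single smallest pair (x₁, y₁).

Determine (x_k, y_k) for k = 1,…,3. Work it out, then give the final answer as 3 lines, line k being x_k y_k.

√53 → a₀=7, period (3,1,1,3,14); ℓ=5 odd so k=9
k=0  a_k=7  p_k/q_k = 7/1
…
k=2  a_k=1  p_k/q_k = 29/4
…
k=5  a_k=14  p_k/q_k = 2599/357
…
k=7  a_k=1  p_k/q_k = 10578/1453
k=8  a_k=1  p_k/q_k = 18557/2549
k=9  a_k=3  p_k/q_k = 66249/9100
(x₁, y₁) = (66249, 9100);  66249² − 53·9100² = 1 ✓
n=2: (66249,9100)∘(66249,9100) = (66249·66249+53·9100·9100, 66249·9100+9100·66249) = (8777860001,1205731800)
n=3: (8777860001,1205731800)∘(66249,9100) = (66249·8777860001+53·9100·1205731800, 66249·1205731800+9100·8777860001) = (1163048894346249,159757052027300)

66249 9100
8777860001 1205731800
1163048894346249 159757052027300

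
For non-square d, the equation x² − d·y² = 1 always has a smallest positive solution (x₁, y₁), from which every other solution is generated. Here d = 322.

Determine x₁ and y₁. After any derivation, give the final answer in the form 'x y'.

323 18

d=322: √d = [17; 1,16,1,34] (ℓ=4, even), read p_3/q_3
k=0  a_k=17  p_k/q_k = 17/1
…
k=2  a_k=16  p_k/q_k = 305/17
k=3  a_k=1  p_k/q_k = 323/18
→ (323, 18).  Check: 323²=104329, 322·18²=104328, difference 1.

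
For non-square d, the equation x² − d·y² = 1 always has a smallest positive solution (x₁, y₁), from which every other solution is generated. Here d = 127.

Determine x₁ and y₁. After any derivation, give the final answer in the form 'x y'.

4730624 419775

√127 → a₀=11, period (3,1,2,2,7,11,7,2,2,1,3,22); ℓ=12 even so k=11
i=0: a=11 ⇒ p=11, q=1
…
i=4: a=2 ⇒ p=293, q=26
…
i=6: a=11 ⇒ p=24218, q=2149
…
i=9: a=2 ⇒ p=906941, q=80478
i=10: a=1 ⇒ p=1274561, q=113099
i=11: a=3 ⇒ p=4730624, q=419775
(x₁, y₁) = (4730624, 419775);  4730624² − 127·419775² = 1 ✓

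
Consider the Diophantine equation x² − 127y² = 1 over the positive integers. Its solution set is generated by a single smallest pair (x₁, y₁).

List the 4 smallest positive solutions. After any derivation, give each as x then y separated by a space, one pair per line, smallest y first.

4730624 419775
44757606858751 3971595379200
423462818377139450624 37576248838264821825
4006486743445029115330560001 355518209168531397366758400

[11; 3,1,2,2,7,11,7,2,2,1,3,22] for √127; ℓ=12 ⇒ convergent index 11
a_0=11:  p_0=11·1+0=11,  q_0=11·0+1=1
a_1=3:  p_1=3·11+1=34,  q_1=3·1+0=3
a_2=1:  p_2=1·34+11=45,  q_2=1·3+1=4
…
a_4=2:  p_4=2·124+45=293,  q_4=2·11+4=26
a_5=7:  p_5=7·293+124=2175,  q_5=7·26+11=193
a_6=11:  p_6=11·2175+293=24218,  q_6=11·193+26=2149
…
a_8=2:  p_8=2·171701+24218=367620,  q_8=2·15236+2149=32621
a_9=2:  p_9=2·367620+171701=906941,  q_9=2·32621+15236=80478
a_10=1:  p_10=1·906941+367620=1274561,  q_10=1·80478+32621=113099
a_11=3:  p_11=3·1274561+906941=4730624,  q_11=3·113099+80478=419775
(x₁, y₁) = (4730624, 419775);  4730624² − 127·419775² = 1 ✓
(x_2, y_2) = (4730624·4730624 + 127·419775·419775, 4730624·419775 + 419775·4730624) = (44757606858751, 3971595379200)
(x_3, y_3) = (4730624·44757606858751 + 127·419775·3971595379200, 4730624·3971595379200 + 419775·44757606858751) = (423462818377139450624, 37576248838264821825)
(x_4, y_4) = (4730624·423462818377139450624 + 127·419775·37576248838264821825, 4730624·37576248838264821825 + 419775·423462818377139450624) = (4006486743445029115330560001, 355518209168531397366758400)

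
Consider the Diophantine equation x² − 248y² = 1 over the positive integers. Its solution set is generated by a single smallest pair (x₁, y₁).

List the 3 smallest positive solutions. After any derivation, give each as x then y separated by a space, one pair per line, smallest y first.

√248 = [15; 1,2,1,30, …], period ℓ=4 (even) → k=3
i=0: a=15 ⇒ p=15, q=1
…
i=2: a=2 ⇒ p=47, q=3
i=3: a=1 ⇒ p=63, q=4
→ (63, 4).  Check: 63²=3969, 248·4²=3968, difference 1.
n=2: (63,4)∘(63,4) = (63·63+248·4·4, 63·4+4·63) = (7937,504)
n=3: (7937,504)∘(63,4) = (63·7937+248·4·504, 63·504+4·7937) = (999999,63500)

63 4
7937 504
999999 63500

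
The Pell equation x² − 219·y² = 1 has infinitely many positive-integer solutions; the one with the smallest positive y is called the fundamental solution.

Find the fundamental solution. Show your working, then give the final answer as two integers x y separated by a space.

74 5

d=219: √d = [14; 1,3,1,28] (ℓ=4, even), read p_3/q_3
k=0  a_k=14  p_k/q_k = 14/1
…
k=2  a_k=3  p_k/q_k = 59/4
k=3  a_k=1  p_k/q_k = 74/5
→ (74, 5).  Check: 74²=5476, 219·5²=5475, difference 1.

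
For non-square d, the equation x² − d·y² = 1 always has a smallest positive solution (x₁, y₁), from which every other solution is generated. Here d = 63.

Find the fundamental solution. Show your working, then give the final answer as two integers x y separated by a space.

8 1

d=63: √d = [7; 1,14] (ℓ=2, even), read p_1/q_1
a_0=7:  p_0=7·1+0=7,  q_0=7·0+1=1
a_1=1:  p_1=1·7+1=8,  q_1=1·1+0=1
fundamental: x₁=8, y₁=1  (since 64 − 63·1 = 1)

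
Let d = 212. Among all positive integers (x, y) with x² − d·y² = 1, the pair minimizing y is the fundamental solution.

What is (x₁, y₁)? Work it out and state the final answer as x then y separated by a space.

√212 = [14; 1,1,3,1,1,…,1,1,28, …], period ℓ=14 (even) → k=13
a_0=14:  p_0=14·1+0=14,  q_0=14·0+1=1
a_1=1:  p_1=1·14+1=15,  q_1=1·1+0=1
a_2=1:  p_2=1·15+14=29,  q_2=1·1+1=2
a_3=3:  p_3=3·29+15=102,  q_3=3·2+1=7
…
a_5=1:  p_5=1·131+102=233,  q_5=1·9+7=16
a_6=1:  p_6=1·233+131=364,  q_6=1·16+9=25
a_7=6:  p_7=6·364+233=2417,  q_7=6·25+16=166
a_8=1:  p_8=1·2417+364=2781,  q_8=1·166+25=191
a_9=1:  p_9=1·2781+2417=5198,  q_9=1·191+166=357
a_10=1:  p_10=1·5198+2781=7979,  q_10=1·357+191=548
a_11=3:  p_11=3·7979+5198=29135,  q_11=3·548+357=2001
a_12=1:  p_12=1·29135+7979=37114,  q_12=1·2001+548=2549
a_13=1:  p_13=1·37114+29135=66249,  q_13=1·2549+2001=4550
fundamental: x₁=66249, y₁=4550  (since 4388930001 − 212·20702500 = 1)

66249 4550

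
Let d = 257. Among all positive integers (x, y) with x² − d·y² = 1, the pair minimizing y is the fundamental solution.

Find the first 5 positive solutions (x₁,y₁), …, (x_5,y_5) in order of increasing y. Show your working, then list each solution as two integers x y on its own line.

513 32
526337 32832
540021249 33685600
554061275137 34561392768
568466328269313 35459955294368

√257 → a₀=16, period (32); ℓ=1 odd so k=1
i=0: a=16 ⇒ p=16, q=1
i=1: a=32 ⇒ p=513, q=32
fundamental: x₁=513, y₁=32  (since 263169 − 257·1024 = 1)
n=2: (513,32)∘(513,32) = (513·513+257·32·32, 513·32+32·513) = (526337,32832)
n=3: (526337,32832)∘(513,32) = (513·526337+257·32·32832, 513·32832+32·526337) = (540021249,33685600)
n=4: (540021249,33685600)∘(513,32) = (513·540021249+257·32·33685600, 513·33685600+32·540021249) = (554061275137,34561392768)
n=5: (554061275137,34561392768)∘(513,32) = (513·554061275137+257·32·34561392768, 513·34561392768+32·554061275137) = (568466328269313,35459955294368)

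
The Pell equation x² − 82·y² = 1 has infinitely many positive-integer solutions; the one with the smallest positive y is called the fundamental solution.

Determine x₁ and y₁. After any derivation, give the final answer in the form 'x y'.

[9; 18] for √82; ℓ=1 ⇒ convergent index 1
k=0  a_k=9  p_k/q_k = 9/1
k=1  a_k=18  p_k/q_k = 163/18
→ (163, 18).  Check: 163²=26569, 82·18²=26568, difference 1.

163 18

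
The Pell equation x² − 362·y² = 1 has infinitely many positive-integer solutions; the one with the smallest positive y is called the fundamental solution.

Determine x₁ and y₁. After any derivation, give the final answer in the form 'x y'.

√362 = [19; 38, …], period ℓ=1 (odd) → k=1
a_0=19:  p_0=19·1+0=19,  q_0=19·0+1=1
a_1=38:  p_1=38·19+1=723,  q_1=38·1+0=38
fundamental: x₁=723, y₁=38  (since 522729 − 362·1444 = 1)

723 38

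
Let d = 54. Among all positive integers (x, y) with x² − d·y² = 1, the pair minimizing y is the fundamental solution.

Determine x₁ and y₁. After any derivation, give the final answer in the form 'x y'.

485 66

[7; 2,1,6,1,2,14] for √54; ℓ=6 ⇒ convergent index 5
step 0: (7, 1)  from 7·(1,0) + (0,1)
step 1: (15, 2)  from 2·(7,1) + (1,0)
…
step 4: (169, 23)  from 1·(147,20) + (22,3)
step 5: (485, 66)  from 2·(169,23) + (147,20)
fundamental: x₁=485, y₁=66  (since 235225 − 54·4356 = 1)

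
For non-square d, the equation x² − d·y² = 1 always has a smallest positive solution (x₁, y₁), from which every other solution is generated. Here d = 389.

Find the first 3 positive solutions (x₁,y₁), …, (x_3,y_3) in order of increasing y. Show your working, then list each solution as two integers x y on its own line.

√389 = [19; 1,2,1,1,1,1,2,1,38, …], period ℓ=9 (odd) → k=17
k=0  a_k=19  p_k/q_k = 19/1
k=1  a_k=1  p_k/q_k = 20/1
k=2  a_k=2  p_k/q_k = 59/3
k=3  a_k=1  p_k/q_k = 79/4
k=4  a_k=1  p_k/q_k = 138/7
…
k=6  a_k=1  p_k/q_k = 355/18
k=7  a_k=2  p_k/q_k = 927/47
k=8  a_k=1  p_k/q_k = 1282/65
k=9  a_k=38  p_k/q_k = 49643/2517
k=10  a_k=1  p_k/q_k = 50925/2582
k=11  a_k=2  p_k/q_k = 151493/7681
k=12  a_k=1  p_k/q_k = 202418/10263
k=13  a_k=1  p_k/q_k = 353911/17944
k=14  a_k=1  p_k/q_k = 556329/28207
k=15  a_k=1  p_k/q_k = 910240/46151
k=16  a_k=2  p_k/q_k = 2376809/120509
k=17  a_k=1  p_k/q_k = 3287049/166660
fundamental: x₁=3287049, y₁=166660  (since 10804691128401 − 389·27775555600 = 1)
(3287049+166660√389)^2 = 21609382256801 + 1095639172680√389
(3287049+166660√389)^3 = 142062196675667653449 + 7202839293837075980√389

3287049 166660
21609382256801 1095639172680
142062196675667653449 7202839293837075980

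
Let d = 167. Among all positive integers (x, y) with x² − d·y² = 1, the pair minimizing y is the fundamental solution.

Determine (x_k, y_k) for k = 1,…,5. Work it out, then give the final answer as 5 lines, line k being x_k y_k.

168 13
56447 4368
18966024 1467635
6372527617 493120992
2141150313288 165687185677

√167 = [12; 1,11,1,24, …], period ℓ=4 (even) → k=3
a_0=12:  p_0=12·1+0=12,  q_0=12·0+1=1
…
a_2=11:  p_2=11·13+12=155,  q_2=11·1+1=12
a_3=1:  p_3=1·155+13=168,  q_3=1·12+1=13
→ (168, 13).  Check: 168²=28224, 167·13²=28223, difference 1.
k=2:  x_2 = 168·168+167·13·13 = 56447,  y_2 = 168·13+13·168 = 4368
k=3:  x_3 = 168·56447+167·13·4368 = 18966024,  y_3 = 168·4368+13·56447 = 1467635
k=4:  x_4 = 168·18966024+167·13·1467635 = 6372527617,  y_4 = 168·1467635+13·18966024 = 493120992
k=5:  x_5 = 168·6372527617+167·13·493120992 = 2141150313288,  y_5 = 168·493120992+13·6372527617 = 165687185677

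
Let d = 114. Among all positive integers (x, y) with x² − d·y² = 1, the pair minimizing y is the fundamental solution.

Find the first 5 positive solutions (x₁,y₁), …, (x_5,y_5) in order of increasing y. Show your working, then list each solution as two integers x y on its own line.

1025 96
2101249 196800
4307559425 403439904
8830494720001 827051606400
18102509868442625 1695455389680096

d=114: √d = [10; 1,2,10,2,1,20] (ℓ=6, even), read p_5/q_5
step 0: (10, 1)  from 10·(1,0) + (0,1)
step 1: (11, 1)  from 1·(10,1) + (1,0)
step 2: (32, 3)  from 2·(11,1) + (10,1)
step 3: (331, 31)  from 10·(32,3) + (11,1)
step 4: (694, 65)  from 2·(331,31) + (32,3)
step 5: (1025, 96)  from 1·(694,65) + (331,31)
(x₁, y₁) = (1025, 96);  1025² − 114·96² = 1 ✓
(x_2, y_2) = (1025·1025 + 114·96·96, 1025·96 + 96·1025) = (2101249, 196800)
(x_3, y_3) = (1025·2101249 + 114·96·196800, 1025·196800 + 96·2101249) = (4307559425, 403439904)
(x_4, y_4) = (1025·4307559425 + 114·96·403439904, 1025·403439904 + 96·4307559425) = (8830494720001, 827051606400)
(x_5, y_5) = (1025·8830494720001 + 114·96·827051606400, 1025·827051606400 + 96·8830494720001) = (18102509868442625, 1695455389680096)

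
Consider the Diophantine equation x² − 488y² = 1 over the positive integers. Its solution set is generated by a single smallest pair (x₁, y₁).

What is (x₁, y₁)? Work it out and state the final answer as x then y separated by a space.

243 11

√488 → a₀=22, period (11,44); ℓ=2 even so k=1
k=0  a_k=22  p_k/q_k = 22/1
k=1  a_k=11  p_k/q_k = 243/11
→ (243, 11).  Check: 243²=59049, 488·11²=59048, difference 1.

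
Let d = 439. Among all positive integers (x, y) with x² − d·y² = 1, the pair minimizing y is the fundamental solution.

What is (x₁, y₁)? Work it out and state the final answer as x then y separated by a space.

[20; 1,19,1,40] for √439; ℓ=4 ⇒ convergent index 3
step 0: (20, 1)  from 20·(1,0) + (0,1)
step 1: (21, 1)  from 1·(20,1) + (1,0)
step 2: (419, 20)  from 19·(21,1) + (20,1)
step 3: (440, 21)  from 1·(419,20) + (21,1)
fundamental: x₁=440, y₁=21  (since 193600 − 439·441 = 1)

440 21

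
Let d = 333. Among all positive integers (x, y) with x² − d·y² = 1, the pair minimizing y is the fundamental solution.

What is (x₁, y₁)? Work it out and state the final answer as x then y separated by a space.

73 4

[18; 4,36] for √333; ℓ=2 ⇒ convergent index 1
i=0: a=18 ⇒ p=18, q=1
i=1: a=4 ⇒ p=73, q=4
(x₁, y₁) = (73, 4);  73² − 333·4² = 1 ✓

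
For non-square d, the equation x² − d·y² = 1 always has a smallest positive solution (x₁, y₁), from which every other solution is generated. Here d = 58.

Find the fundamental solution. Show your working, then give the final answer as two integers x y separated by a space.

19603 2574

[7; 1,1,1,1,1,1,14] for √58; ℓ=7 ⇒ convergent index 13
step 0: (7, 1)  from 7·(1,0) + (0,1)
…
step 4: (38, 5)  from 1·(23,3) + (15,2)
step 5: (61, 8)  from 1·(38,5) + (23,3)
…
step 9: (2993, 393)  from 1·(1546,203) + (1447,190)
…
step 11: (7532, 989)  from 1·(4539,596) + (2993,393)
step 12: (12071, 1585)  from 1·(7532,989) + (4539,596)
step 13: (19603, 2574)  from 1·(12071,1585) + (7532,989)
→ (19603, 2574).  Check: 19603²=384277609, 58·2574²=384277608, difference 1.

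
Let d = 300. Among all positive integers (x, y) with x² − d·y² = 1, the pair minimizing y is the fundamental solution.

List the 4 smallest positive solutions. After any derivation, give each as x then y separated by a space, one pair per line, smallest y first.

1351 78
3650401 210756
9863382151 569462634
26650854921601 1538687826312

√300 → a₀=17, period (3,8,3,34); ℓ=4 even so k=3
a_0=17:  p_0=17·1+0=17,  q_0=17·0+1=1
…
a_2=8:  p_2=8·52+17=433,  q_2=8·3+1=25
a_3=3:  p_3=3·433+52=1351,  q_3=3·25+3=78
→ (1351, 78).  Check: 1351²=1825201, 300·78²=1825200, difference 1.
(1351+78√300)^2 = 3650401 + 210756√300
(1351+78√300)^3 = 9863382151 + 569462634√300
(1351+78√300)^4 = 26650854921601 + 1538687826312√300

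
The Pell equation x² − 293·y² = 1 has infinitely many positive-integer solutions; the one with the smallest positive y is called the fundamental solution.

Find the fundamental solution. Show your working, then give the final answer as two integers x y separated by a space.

[17; 8,1,1,8,34] for √293; ℓ=5 ⇒ convergent index 9
step 0: (17, 1)  from 17·(1,0) + (0,1)
step 1: (137, 8)  from 8·(17,1) + (1,0)
step 2: (154, 9)  from 1·(137,8) + (17,1)
step 3: (291, 17)  from 1·(154,9) + (137,8)
…
step 5: (84679, 4947)  from 34·(2482,145) + (291,17)
step 6: (679914, 39721)  from 8·(84679,4947) + (2482,145)
step 7: (764593, 44668)  from 1·(679914,39721) + (84679,4947)
step 8: (1444507, 84389)  from 1·(764593,44668) + (679914,39721)
step 9: (12320649, 719780)  from 8·(1444507,84389) + (764593,44668)
(x₁, y₁) = (12320649, 719780);  12320649² − 293·719780² = 1 ✓

12320649 719780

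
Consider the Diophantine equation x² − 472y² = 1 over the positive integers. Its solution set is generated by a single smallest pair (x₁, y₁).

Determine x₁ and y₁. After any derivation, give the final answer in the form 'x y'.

306917 14127

√472 = [21; 1,2,1,1,1,…,2,1,42, …], period ℓ=14 (even) → k=13
a_0=21:  p_0=21·1+0=21,  q_0=21·0+1=1
…
a_4=1:  p_4=1·87+65=152,  q_4=1·4+3=7
…
a_7=5:  p_7=5·1108+239=5779,  q_7=5·51+11=266
a_8=4:  p_8=4·5779+1108=24224,  q_8=4·266+51=1115
…
a_12=2:  p_12=2·84230+54227=222687,  q_12=2·3877+2496=10250
a_13=1:  p_13=1·222687+84230=306917,  q_13=1·10250+3877=14127
(x₁, y₁) = (306917, 14127);  306917² − 472·14127² = 1 ✓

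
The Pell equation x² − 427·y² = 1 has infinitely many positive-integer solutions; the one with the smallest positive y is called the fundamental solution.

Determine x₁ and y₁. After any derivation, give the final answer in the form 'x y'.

√427 = [20; 1,1,1,40, …], period ℓ=4 (even) → k=3
step 0: (20, 1)  from 20·(1,0) + (0,1)
…
step 2: (41, 2)  from 1·(21,1) + (20,1)
step 3: (62, 3)  from 1·(41,2) + (21,1)
(x₁, y₁) = (62, 3);  62² − 427·3² = 1 ✓

62 3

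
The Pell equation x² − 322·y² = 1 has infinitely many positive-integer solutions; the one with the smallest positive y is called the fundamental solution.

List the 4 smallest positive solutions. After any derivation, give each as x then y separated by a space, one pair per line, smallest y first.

√322 = [17; 1,16,1,34, …], period ℓ=4 (even) → k=3
k=0  a_k=17  p_k/q_k = 17/1
…
k=2  a_k=16  p_k/q_k = 305/17
k=3  a_k=1  p_k/q_k = 323/18
fundamental: x₁=323, y₁=18  (since 104329 − 322·324 = 1)
k=2:  x_2 = 323·323+322·18·18 = 208657,  y_2 = 323·18+18·323 = 11628
k=3:  x_3 = 323·208657+322·18·11628 = 134792099,  y_3 = 323·11628+18·208657 = 7511670
k=4:  x_4 = 323·134792099+322·18·7511670 = 87075487297,  y_4 = 323·7511670+18·134792099 = 4852527192

323 18
208657 11628
134792099 7511670
87075487297 4852527192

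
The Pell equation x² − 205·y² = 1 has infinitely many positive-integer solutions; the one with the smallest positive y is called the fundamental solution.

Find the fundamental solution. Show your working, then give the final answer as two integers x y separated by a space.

39689 2772

√205 → a₀=14, period (3,6,1,4,1,6,3,28); ℓ=8 even so k=7
k=0  a_k=14  p_k/q_k = 14/1
k=1  a_k=3  p_k/q_k = 43/3
…
k=3  a_k=1  p_k/q_k = 315/22
k=4  a_k=4  p_k/q_k = 1532/107
…
k=6  a_k=6  p_k/q_k = 12614/881
k=7  a_k=3  p_k/q_k = 39689/2772
(x₁, y₁) = (39689, 2772);  39689² − 205·2772² = 1 ✓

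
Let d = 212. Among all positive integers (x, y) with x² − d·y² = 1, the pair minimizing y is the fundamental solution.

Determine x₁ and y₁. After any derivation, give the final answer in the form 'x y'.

66249 4550

[14; 1,1,3,1,1,…,1,1,28] for √212; ℓ=14 ⇒ convergent index 13
step 0: (14, 1)  from 14·(1,0) + (0,1)
…
step 4: (131, 9)  from 1·(102,7) + (29,2)
…
step 8: (2781, 191)  from 1·(2417,166) + (364,25)
…
step 12: (37114, 2549)  from 1·(29135,2001) + (7979,548)
step 13: (66249, 4550)  from 1·(37114,2549) + (29135,2001)
(x₁, y₁) = (66249, 4550);  66249² − 212·4550² = 1 ✓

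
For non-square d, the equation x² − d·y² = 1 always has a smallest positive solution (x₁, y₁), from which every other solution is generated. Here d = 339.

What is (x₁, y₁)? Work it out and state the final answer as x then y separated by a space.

97970 5321

[18; 2,2,2,1,17,1,2,2,2,36] for √339; ℓ=10 ⇒ convergent index 9
k=0  a_k=18  p_k/q_k = 18/1
k=1  a_k=2  p_k/q_k = 37/2
…
k=3  a_k=2  p_k/q_k = 221/12
…
k=5  a_k=17  p_k/q_k = 5542/301
k=6  a_k=1  p_k/q_k = 5855/318
k=7  a_k=2  p_k/q_k = 17252/937
k=8  a_k=2  p_k/q_k = 40359/2192
k=9  a_k=2  p_k/q_k = 97970/5321
fundamental: x₁=97970, y₁=5321  (since 9598120900 − 339·28313041 = 1)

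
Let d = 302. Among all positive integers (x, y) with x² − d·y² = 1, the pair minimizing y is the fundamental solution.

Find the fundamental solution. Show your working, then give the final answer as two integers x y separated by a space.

[17; 2,1,1,1,4,…,1,2,34] for √302; ℓ=16 ⇒ convergent index 15
a_0=17:  p_0=17·1+0=17,  q_0=17·0+1=1
…
a_2=1:  p_2=1·35+17=52,  q_2=1·2+1=3
…
a_7=1:  p_7=1·1425+643=2068,  q_7=1·82+37=119
a_8=16:  p_8=16·2068+1425=34513,  q_8=16·119+82=1986
…
a_12=1:  p_12=1·467281+107675=574956,  q_12=1·26889+6196=33085
…
a_14=1:  p_14=1·1042237+574956=1617193,  q_14=1·59974+33085=93059
a_15=2:  p_15=2·1617193+1042237=4276623,  q_15=2·93059+59974=246092
→ (4276623, 246092).  Check: 4276623²=18289504284129, 302·246092²=18289504284128, difference 1.

4276623 246092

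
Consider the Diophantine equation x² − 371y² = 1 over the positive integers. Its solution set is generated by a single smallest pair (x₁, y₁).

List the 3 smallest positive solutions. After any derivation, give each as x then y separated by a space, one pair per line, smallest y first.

1695 88
5746049 298320
19479104415 1011304712

d=371: √d = [19; 3,1,4,1,3,38] (ℓ=6, even), read p_5/q_5
k=0  a_k=19  p_k/q_k = 19/1
…
k=2  a_k=1  p_k/q_k = 77/4
k=3  a_k=4  p_k/q_k = 366/19
k=4  a_k=1  p_k/q_k = 443/23
k=5  a_k=3  p_k/q_k = 1695/88
(x₁, y₁) = (1695, 88);  1695² − 371·88² = 1 ✓
(x_2, y_2) = (1695·1695 + 371·88·88, 1695·88 + 88·1695) = (5746049, 298320)
(x_3, y_3) = (1695·5746049 + 371·88·298320, 1695·298320 + 88·5746049) = (19479104415, 1011304712)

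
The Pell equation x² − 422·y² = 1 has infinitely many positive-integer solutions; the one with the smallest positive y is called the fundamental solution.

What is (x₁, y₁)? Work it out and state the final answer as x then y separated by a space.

7022501 341850

d=422: √d = [20; 1,1,5,2,1,…,1,1,40] (ℓ=14, even), read p_13/q_13
k=0  a_k=20  p_k/q_k = 20/1
k=1  a_k=1  p_k/q_k = 21/1
k=2  a_k=1  p_k/q_k = 41/2
k=3  a_k=5  p_k/q_k = 226/11
…
k=6  a_k=3  p_k/q_k = 2650/129
k=7  a_k=20  p_k/q_k = 53719/2615
…
k=9  a_k=1  p_k/q_k = 217526/10589
…
k=11  a_k=5  p_k/q_k = 3211821/156349
k=12  a_k=1  p_k/q_k = 3810680/185501
k=13  a_k=1  p_k/q_k = 7022501/341850
→ (7022501, 341850).  Check: 7022501²=49315520295001, 422·341850²=49315520295000, difference 1.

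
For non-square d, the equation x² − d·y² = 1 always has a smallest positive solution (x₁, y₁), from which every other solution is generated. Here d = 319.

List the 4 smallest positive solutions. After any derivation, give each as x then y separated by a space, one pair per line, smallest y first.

d=319: √d = [17; 1,6,5,1,4,…,6,1,34] (ℓ=14, even), read p_13/q_13
i=0: a=17 ⇒ p=17, q=1
i=1: a=1 ⇒ p=18, q=1
…
i=4: a=1 ⇒ p=768, q=43
i=5: a=4 ⇒ p=3715, q=208
…
i=7: a=1 ⇒ p=15628, q=875
i=8: a=3 ⇒ p=58797, q=3292
i=9: a=4 ⇒ p=250816, q=14043
…
i=12: a=6 ⇒ p=11102899, q=621643
i=13: a=1 ⇒ p=12901780, q=722361
→ (12901780, 722361).  Check: 12901780²=166455927168400, 319·722361²=166455927168399, difference 1.
(x_2, y_2) = (12901780·12901780 + 319·722361·722361, 12901780·722361 + 722361·12901780) = (332911854336799, 18639485405160)
(x_3, y_3) = (12901780·332911854336799 + 319·722361·18639485405160, 12901780·18639485405160 + 722361·332911854336799) = (8590311008090840302660, 480965080021169647239)
(x_4, y_4) = (12901780·8590311008090840302660 + 319·722361·480965080021169647239, 12901780·480965080021169647239 + 722361·8590311008090840302660) = (221660605515932150288251132801, 12410611300231033623224965680)

12901780 722361
332911854336799 18639485405160
8590311008090840302660 480965080021169647239
221660605515932150288251132801 12410611300231033623224965680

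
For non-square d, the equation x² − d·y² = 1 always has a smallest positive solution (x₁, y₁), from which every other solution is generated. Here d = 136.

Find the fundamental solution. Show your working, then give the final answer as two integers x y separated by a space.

35 3

√136 = [11; 1,1,1,22, …], period ℓ=4 (even) → k=3
k=0  a_k=11  p_k/q_k = 11/1
k=1  a_k=1  p_k/q_k = 12/1
k=2  a_k=1  p_k/q_k = 23/2
k=3  a_k=1  p_k/q_k = 35/3
→ (35, 3).  Check: 35²=1225, 136·3²=1224, difference 1.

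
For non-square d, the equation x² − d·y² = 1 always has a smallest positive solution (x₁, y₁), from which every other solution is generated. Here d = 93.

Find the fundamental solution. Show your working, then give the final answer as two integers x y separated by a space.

d=93: √d = [9; 1,1,1,4,6,4,1,1,1,18] (ℓ=10, even), read p_9/q_9
k=0  a_k=9  p_k/q_k = 9/1
…
k=2  a_k=1  p_k/q_k = 19/2
k=3  a_k=1  p_k/q_k = 29/3
k=4  a_k=4  p_k/q_k = 135/14
k=5  a_k=6  p_k/q_k = 839/87
k=6  a_k=4  p_k/q_k = 3491/362
k=7  a_k=1  p_k/q_k = 4330/449
k=8  a_k=1  p_k/q_k = 7821/811
k=9  a_k=1  p_k/q_k = 12151/1260
(x₁, y₁) = (12151, 1260);  12151² − 93·1260² = 1 ✓

12151 1260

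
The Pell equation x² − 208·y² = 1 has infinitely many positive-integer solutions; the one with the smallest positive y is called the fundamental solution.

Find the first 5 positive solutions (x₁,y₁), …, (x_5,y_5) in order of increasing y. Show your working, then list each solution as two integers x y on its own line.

649 45
842401 58410
1093435849 75816135
1419278889601 98409284820
1842222905266249 127735175880225

√208 = [14; 2,2,1,2,2,28, …], period ℓ=6 (even) → k=5
i=0: a=14 ⇒ p=14, q=1
i=1: a=2 ⇒ p=29, q=2
i=2: a=2 ⇒ p=72, q=5
i=3: a=1 ⇒ p=101, q=7
i=4: a=2 ⇒ p=274, q=19
i=5: a=2 ⇒ p=649, q=45
(x₁, y₁) = (649, 45);  649² − 208·45² = 1 ✓
(x_2, y_2) = (649·649 + 208·45·45, 649·45 + 45·649) = (842401, 58410)
(x_3, y_3) = (649·842401 + 208·45·58410, 649·58410 + 45·842401) = (1093435849, 75816135)
(x_4, y_4) = (649·1093435849 + 208·45·75816135, 649·75816135 + 45·1093435849) = (1419278889601, 98409284820)
(x_5, y_5) = (649·1419278889601 + 208·45·98409284820, 649·98409284820 + 45·1419278889601) = (1842222905266249, 127735175880225)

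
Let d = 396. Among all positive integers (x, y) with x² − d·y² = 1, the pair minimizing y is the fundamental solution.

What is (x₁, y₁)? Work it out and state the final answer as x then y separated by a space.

√396 = [19; 1,8,1,38, …], period ℓ=4 (even) → k=3
i=0: a=19 ⇒ p=19, q=1
…
i=2: a=8 ⇒ p=179, q=9
i=3: a=1 ⇒ p=199, q=10
(x₁, y₁) = (199, 10);  199² − 396·10² = 1 ✓

199 10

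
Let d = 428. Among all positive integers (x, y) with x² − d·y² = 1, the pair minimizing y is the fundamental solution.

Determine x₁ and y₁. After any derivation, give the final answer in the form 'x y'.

√428 → a₀=20, period (1,2,4,1,5,10,5,1,4,2,1,40); ℓ=12 even so k=11
a_0=20:  p_0=20·1+0=20,  q_0=20·0+1=1
…
a_2=2:  p_2=2·21+20=62,  q_2=2·1+1=3
…
a_4=1:  p_4=1·269+62=331,  q_4=1·13+3=16
…
a_7=5:  p_7=5·19571+1924=99779,  q_7=5·946+93=4823
…
a_10=2:  p_10=2·577179+119350=1273708,  q_10=2·27899+5769=61567
a_11=1:  p_11=1·1273708+577179=1850887,  q_11=1·61567+27899=89466
→ (1850887, 89466).  Check: 1850887²=3425782686769, 428·89466²=3425782686768, difference 1.

1850887 89466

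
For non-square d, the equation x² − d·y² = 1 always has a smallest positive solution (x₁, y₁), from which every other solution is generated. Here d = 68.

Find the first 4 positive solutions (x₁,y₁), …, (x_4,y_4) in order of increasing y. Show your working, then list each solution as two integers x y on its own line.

√68 = [8; 4,16, …], period ℓ=2 (even) → k=1
i=0: a=8 ⇒ p=8, q=1
i=1: a=4 ⇒ p=33, q=4
(x₁, y₁) = (33, 4);  33² − 68·4² = 1 ✓
(x_2, y_2) = (33·33 + 68·4·4, 33·4 + 4·33) = (2177, 264)
(x_3, y_3) = (33·2177 + 68·4·264, 33·264 + 4·2177) = (143649, 17420)
(x_4, y_4) = (33·143649 + 68·4·17420, 33·17420 + 4·143649) = (9478657, 1149456)

33 4
2177 264
143649 17420
9478657 1149456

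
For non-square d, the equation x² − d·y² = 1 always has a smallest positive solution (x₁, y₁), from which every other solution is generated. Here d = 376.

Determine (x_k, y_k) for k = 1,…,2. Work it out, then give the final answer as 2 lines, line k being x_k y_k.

√376 → a₀=19, period (2,1,1,3,1,…,1,2,38); ℓ=16 even so k=15
a_0=19:  p_0=19·1+0=19,  q_0=19·0+1=1
a_1=2:  p_1=2·19+1=39,  q_1=2·1+0=2
a_2=1:  p_2=1·39+19=58,  q_2=1·2+1=3
a_3=1:  p_3=1·58+39=97,  q_3=1·3+2=5
a_4=3:  p_4=3·97+58=349,  q_4=3·5+3=18
a_5=1:  p_5=1·349+97=446,  q_5=1·18+5=23
a_6=2:  p_6=2·446+349=1241,  q_6=2·23+18=64
a_7=2:  p_7=2·1241+446=2928,  q_7=2·64+23=151
a_8=4:  p_8=4·2928+1241=12953,  q_8=4·151+64=668
a_9=2:  p_9=2·12953+2928=28834,  q_9=2·668+151=1487
a_10=2:  p_10=2·28834+12953=70621,  q_10=2·1487+668=3642
a_11=1:  p_11=1·70621+28834=99455,  q_11=1·3642+1487=5129
…
a_13=1:  p_13=1·368986+99455=468441,  q_13=1·19029+5129=24158
a_14=1:  p_14=1·468441+368986=837427,  q_14=1·24158+19029=43187
a_15=2:  p_15=2·837427+468441=2143295,  q_15=2·43187+24158=110532
→ (2143295, 110532).  Check: 2143295²=4593713457025, 376·110532²=4593713457024, difference 1.
n=2: (2143295,110532)∘(2143295,110532) = (2143295·2143295+376·110532·110532, 2143295·110532+110532·2143295) = (9187426914049,473805365880)

2143295 110532
9187426914049 473805365880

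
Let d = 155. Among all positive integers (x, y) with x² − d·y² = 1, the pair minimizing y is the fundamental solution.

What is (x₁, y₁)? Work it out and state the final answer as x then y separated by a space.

d=155: √d = [12; 2,4,2,24] (ℓ=4, even), read p_3/q_3
a_0=12:  p_0=12·1+0=12,  q_0=12·0+1=1
a_1=2:  p_1=2·12+1=25,  q_1=2·1+0=2
a_2=4:  p_2=4·25+12=112,  q_2=4·2+1=9
a_3=2:  p_3=2·112+25=249,  q_3=2·9+2=20
→ (249, 20).  Check: 249²=62001, 155·20²=62000, difference 1.

249 20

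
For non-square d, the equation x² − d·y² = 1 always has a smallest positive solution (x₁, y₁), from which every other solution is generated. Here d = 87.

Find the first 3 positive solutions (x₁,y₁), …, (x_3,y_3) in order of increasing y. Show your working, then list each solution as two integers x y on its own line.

d=87: √d = [9; 3,18] (ℓ=2, even), read p_1/q_1
i=0: a=9 ⇒ p=9, q=1
i=1: a=3 ⇒ p=28, q=3
(x₁, y₁) = (28, 3);  28² − 87·3² = 1 ✓
k=2:  x_2 = 28·28+87·3·3 = 1567,  y_2 = 28·3+3·28 = 168
k=3:  x_3 = 28·1567+87·3·168 = 87724,  y_3 = 28·168+3·1567 = 9405

28 3
1567 168
87724 9405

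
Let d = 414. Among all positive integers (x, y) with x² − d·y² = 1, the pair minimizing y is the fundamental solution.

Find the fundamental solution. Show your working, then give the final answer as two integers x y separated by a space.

24335 1196

[20; 2,1,7,2,7,1,2,40] for √414; ℓ=8 ⇒ convergent index 7
a_0=20:  p_0=20·1+0=20,  q_0=20·0+1=1
…
a_4=2:  p_4=2·468+61=997,  q_4=2·23+3=49
…
a_6=1:  p_6=1·7447+997=8444,  q_6=1·366+49=415
a_7=2:  p_7=2·8444+7447=24335,  q_7=2·415+366=1196
→ (24335, 1196).  Check: 24335²=592192225, 414·1196²=592192224, difference 1.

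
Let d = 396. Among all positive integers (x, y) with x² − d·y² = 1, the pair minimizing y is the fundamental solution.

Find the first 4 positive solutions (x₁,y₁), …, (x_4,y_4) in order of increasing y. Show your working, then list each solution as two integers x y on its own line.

199 10
79201 3980
31521799 1584030
12545596801 630439960

[19; 1,8,1,38] for √396; ℓ=4 ⇒ convergent index 3
a_0=19:  p_0=19·1+0=19,  q_0=19·0+1=1
…
a_2=8:  p_2=8·20+19=179,  q_2=8·1+1=9
a_3=1:  p_3=1·179+20=199,  q_3=1·9+1=10
→ (199, 10).  Check: 199²=39601, 396·10²=39600, difference 1.
k=2:  x_2 = 199·199+396·10·10 = 79201,  y_2 = 199·10+10·199 = 3980
k=3:  x_3 = 199·79201+396·10·3980 = 31521799,  y_3 = 199·3980+10·79201 = 1584030
k=4:  x_4 = 199·31521799+396·10·1584030 = 12545596801,  y_4 = 199·1584030+10·31521799 = 630439960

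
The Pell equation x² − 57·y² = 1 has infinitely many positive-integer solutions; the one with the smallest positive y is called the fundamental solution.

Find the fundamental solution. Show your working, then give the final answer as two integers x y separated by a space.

√57 = [7; 1,1,4,1,1,14, …], period ℓ=6 (even) → k=5
step 0: (7, 1)  from 7·(1,0) + (0,1)
step 1: (8, 1)  from 1·(7,1) + (1,0)
…
step 3: (68, 9)  from 4·(15,2) + (8,1)
step 4: (83, 11)  from 1·(68,9) + (15,2)
step 5: (151, 20)  from 1·(83,11) + (68,9)
fundamental: x₁=151, y₁=20  (since 22801 − 57·400 = 1)

151 20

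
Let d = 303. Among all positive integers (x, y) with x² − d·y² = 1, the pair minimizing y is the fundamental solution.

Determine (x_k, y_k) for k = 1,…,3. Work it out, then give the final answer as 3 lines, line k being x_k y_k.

[17; 2,2,5,2,2,34] for √303; ℓ=6 ⇒ convergent index 5
i=0: a=17 ⇒ p=17, q=1
…
i=2: a=2 ⇒ p=87, q=5
i=3: a=5 ⇒ p=470, q=27
i=4: a=2 ⇒ p=1027, q=59
i=5: a=2 ⇒ p=2524, q=145
fundamental: x₁=2524, y₁=145  (since 6370576 − 303·21025 = 1)
k=2:  x_2 = 2524·2524+303·145·145 = 12741151,  y_2 = 2524·145+145·2524 = 731960
k=3:  x_3 = 2524·12741151+303·145·731960 = 64317327724,  y_3 = 2524·731960+145·12741151 = 3694933935

2524 145
12741151 731960
64317327724 3694933935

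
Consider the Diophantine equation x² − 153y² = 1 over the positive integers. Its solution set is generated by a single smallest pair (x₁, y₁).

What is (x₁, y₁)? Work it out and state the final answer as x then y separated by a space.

2177 176

[12; 2,1,2,2,2,1,2,24] for √153; ℓ=8 ⇒ convergent index 7
a_0=12:  p_0=12·1+0=12,  q_0=12·0+1=1
a_1=2:  p_1=2·12+1=25,  q_1=2·1+0=2
a_2=1:  p_2=1·25+12=37,  q_2=1·2+1=3
…
a_6=1:  p_6=1·569+235=804,  q_6=1·46+19=65
a_7=2:  p_7=2·804+569=2177,  q_7=2·65+46=176
→ (2177, 176).  Check: 2177²=4739329, 153·176²=4739328, difference 1.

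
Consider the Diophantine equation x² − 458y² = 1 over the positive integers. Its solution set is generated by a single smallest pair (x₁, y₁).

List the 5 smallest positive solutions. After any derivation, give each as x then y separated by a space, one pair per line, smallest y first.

22899 1070
1048728401 49003860
48029663286099 2244278779210
2199662518128033601 102783479481255720
100740143957198019572499 4707277791038270685350

√458 → a₀=21, period (2,2,42); ℓ=3 odd so k=5
a_0=21:  p_0=21·1+0=21,  q_0=21·0+1=1
a_1=2:  p_1=2·21+1=43,  q_1=2·1+0=2
…
a_3=42:  p_3=42·107+43=4537,  q_3=42·5+2=212
a_4=2:  p_4=2·4537+107=9181,  q_4=2·212+5=429
a_5=2:  p_5=2·9181+4537=22899,  q_5=2·429+212=1070
→ (22899, 1070).  Check: 22899²=524364201, 458·1070²=524364200, difference 1.
k=2:  x_2 = 22899·22899+458·1070·1070 = 1048728401,  y_2 = 22899·1070+1070·22899 = 49003860
k=3:  x_3 = 22899·1048728401+458·1070·49003860 = 48029663286099,  y_3 = 22899·49003860+1070·1048728401 = 2244278779210
k=4:  x_4 = 22899·48029663286099+458·1070·2244278779210 = 2199662518128033601,  y_4 = 22899·2244278779210+1070·48029663286099 = 102783479481255720
k=5:  x_5 = 22899·2199662518128033601+458·1070·102783479481255720 = 100740143957198019572499,  y_5 = 22899·102783479481255720+1070·2199662518128033601 = 4707277791038270685350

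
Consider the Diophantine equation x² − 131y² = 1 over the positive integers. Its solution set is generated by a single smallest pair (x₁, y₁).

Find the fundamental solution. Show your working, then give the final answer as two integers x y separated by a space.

10610 927

[11; 2,4,11,4,2,22] for √131; ℓ=6 ⇒ convergent index 5
i=0: a=11 ⇒ p=11, q=1
…
i=4: a=4 ⇒ p=4727, q=413
i=5: a=2 ⇒ p=10610, q=927
fundamental: x₁=10610, y₁=927  (since 112572100 − 131·859329 = 1)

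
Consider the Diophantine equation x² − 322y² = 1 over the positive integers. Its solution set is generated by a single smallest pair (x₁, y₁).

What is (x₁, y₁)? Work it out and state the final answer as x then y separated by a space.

[17; 1,16,1,34] for √322; ℓ=4 ⇒ convergent index 3
step 0: (17, 1)  from 17·(1,0) + (0,1)
…
step 2: (305, 17)  from 16·(18,1) + (17,1)
step 3: (323, 18)  from 1·(305,17) + (18,1)
(x₁, y₁) = (323, 18);  323² − 322·18² = 1 ✓

323 18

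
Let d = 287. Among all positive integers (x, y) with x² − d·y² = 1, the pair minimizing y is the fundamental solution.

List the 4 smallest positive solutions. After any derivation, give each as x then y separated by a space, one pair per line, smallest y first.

288 17
165887 9792
95550624 5640175
55036993537 3248731008

d=287: √d = [16; 1,15,1,32] (ℓ=4, even), read p_3/q_3
a_0=16:  p_0=16·1+0=16,  q_0=16·0+1=1
a_1=1:  p_1=1·16+1=17,  q_1=1·1+0=1
a_2=15:  p_2=15·17+16=271,  q_2=15·1+1=16
a_3=1:  p_3=1·271+17=288,  q_3=1·16+1=17
(x₁, y₁) = (288, 17);  288² − 287·17² = 1 ✓
k=2:  x_2 = 288·288+287·17·17 = 165887,  y_2 = 288·17+17·288 = 9792
k=3:  x_3 = 288·165887+287·17·9792 = 95550624,  y_3 = 288·9792+17·165887 = 5640175
k=4:  x_4 = 288·95550624+287·17·5640175 = 55036993537,  y_4 = 288·5640175+17·95550624 = 3248731008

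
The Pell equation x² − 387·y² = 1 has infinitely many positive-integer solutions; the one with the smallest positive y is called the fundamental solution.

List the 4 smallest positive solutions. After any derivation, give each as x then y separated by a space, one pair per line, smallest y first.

√387 → a₀=19, period (1,2,19,2,1,38); ℓ=6 even so k=5
a_0=19:  p_0=19·1+0=19,  q_0=19·0+1=1
a_1=1:  p_1=1·19+1=20,  q_1=1·1+0=1
…
a_4=2:  p_4=2·1141+59=2341,  q_4=2·58+3=119
a_5=1:  p_5=1·2341+1141=3482,  q_5=1·119+58=177
(x₁, y₁) = (3482, 177);  3482² − 387·177² = 1 ✓
(x_2, y_2) = (3482·3482 + 387·177·177, 3482·177 + 177·3482) = (24248647, 1232628)
(x_3, y_3) = (3482·24248647 + 387·177·1232628, 3482·1232628 + 177·24248647) = (168867574226, 8584021215)
(x_4, y_4) = (3482·168867574226 + 387·177·8584021215, 3482·8584021215 + 177·168867574226) = (1175993762661217, 59779122508632)

3482 177
24248647 1232628
168867574226 8584021215
1175993762661217 59779122508632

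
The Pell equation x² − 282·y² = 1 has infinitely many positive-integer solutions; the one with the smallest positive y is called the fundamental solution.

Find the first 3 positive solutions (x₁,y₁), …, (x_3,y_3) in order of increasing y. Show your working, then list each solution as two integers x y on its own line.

2351 140
11054401 658280
51977791151 3095232420

d=282: √d = [16; 1,3,1,4,1,3,1,32] (ℓ=8, even), read p_7/q_7
k=0  a_k=16  p_k/q_k = 16/1
k=1  a_k=1  p_k/q_k = 17/1
…
k=4  a_k=4  p_k/q_k = 403/24
…
k=6  a_k=3  p_k/q_k = 1864/111
k=7  a_k=1  p_k/q_k = 2351/140
→ (2351, 140).  Check: 2351²=5527201, 282·140²=5527200, difference 1.
(x_2, y_2) = (2351·2351 + 282·140·140, 2351·140 + 140·2351) = (11054401, 658280)
(x_3, y_3) = (2351·11054401 + 282·140·658280, 2351·658280 + 140·11054401) = (51977791151, 3095232420)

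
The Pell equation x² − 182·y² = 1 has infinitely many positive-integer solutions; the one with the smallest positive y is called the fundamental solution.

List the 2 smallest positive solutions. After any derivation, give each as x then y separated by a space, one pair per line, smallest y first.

27 2
1457 108

√182 = [13; 2,26, …], period ℓ=2 (even) → k=1
k=0  a_k=13  p_k/q_k = 13/1
k=1  a_k=2  p_k/q_k = 27/2
→ (27, 2).  Check: 27²=729, 182·2²=728, difference 1.
n=2: (27,2)∘(27,2) = (27·27+182·2·2, 27·2+2·27) = (1457,108)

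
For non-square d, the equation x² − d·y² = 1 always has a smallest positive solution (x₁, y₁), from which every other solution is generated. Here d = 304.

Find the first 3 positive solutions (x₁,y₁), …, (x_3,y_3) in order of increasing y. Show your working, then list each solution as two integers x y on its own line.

57799 3315
6681448801 383207370
772362118440199 44298005553945

√304 = [17; 2,3,2,1,1,1,1,1,2,3,2,34, …], period ℓ=12 (even) → k=11
i=0: a=17 ⇒ p=17, q=1
…
i=2: a=3 ⇒ p=122, q=7
i=3: a=2 ⇒ p=279, q=16
i=4: a=1 ⇒ p=401, q=23
i=5: a=1 ⇒ p=680, q=39
i=6: a=1 ⇒ p=1081, q=62
i=7: a=1 ⇒ p=1761, q=101
i=8: a=1 ⇒ p=2842, q=163
i=9: a=2 ⇒ p=7445, q=427
i=10: a=3 ⇒ p=25177, q=1444
i=11: a=2 ⇒ p=57799, q=3315
fundamental: x₁=57799, y₁=3315  (since 3340724401 − 304·10989225 = 1)
n=2: (57799,3315)∘(57799,3315) = (57799·57799+304·3315·3315, 57799·3315+3315·57799) = (6681448801,383207370)
n=3: (6681448801,383207370)∘(57799,3315) = (57799·6681448801+304·3315·383207370, 57799·383207370+3315·6681448801) = (772362118440199,44298005553945)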